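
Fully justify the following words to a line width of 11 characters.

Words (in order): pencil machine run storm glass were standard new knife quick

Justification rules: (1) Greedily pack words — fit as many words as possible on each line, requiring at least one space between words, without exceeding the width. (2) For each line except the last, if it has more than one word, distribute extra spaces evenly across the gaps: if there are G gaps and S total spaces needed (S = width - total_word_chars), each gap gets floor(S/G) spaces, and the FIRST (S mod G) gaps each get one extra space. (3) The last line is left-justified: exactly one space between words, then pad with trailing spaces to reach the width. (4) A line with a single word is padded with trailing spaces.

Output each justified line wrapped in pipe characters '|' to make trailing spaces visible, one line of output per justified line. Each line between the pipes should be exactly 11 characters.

Line 1: ['pencil'] (min_width=6, slack=5)
Line 2: ['machine', 'run'] (min_width=11, slack=0)
Line 3: ['storm', 'glass'] (min_width=11, slack=0)
Line 4: ['were'] (min_width=4, slack=7)
Line 5: ['standard'] (min_width=8, slack=3)
Line 6: ['new', 'knife'] (min_width=9, slack=2)
Line 7: ['quick'] (min_width=5, slack=6)

Answer: |pencil     |
|machine run|
|storm glass|
|were       |
|standard   |
|new   knife|
|quick      |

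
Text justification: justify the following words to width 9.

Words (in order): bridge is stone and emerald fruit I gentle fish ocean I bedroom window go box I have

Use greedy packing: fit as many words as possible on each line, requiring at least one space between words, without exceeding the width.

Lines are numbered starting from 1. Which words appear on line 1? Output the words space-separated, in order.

Line 1: ['bridge', 'is'] (min_width=9, slack=0)
Line 2: ['stone', 'and'] (min_width=9, slack=0)
Line 3: ['emerald'] (min_width=7, slack=2)
Line 4: ['fruit', 'I'] (min_width=7, slack=2)
Line 5: ['gentle'] (min_width=6, slack=3)
Line 6: ['fish'] (min_width=4, slack=5)
Line 7: ['ocean', 'I'] (min_width=7, slack=2)
Line 8: ['bedroom'] (min_width=7, slack=2)
Line 9: ['window', 'go'] (min_width=9, slack=0)
Line 10: ['box', 'I'] (min_width=5, slack=4)
Line 11: ['have'] (min_width=4, slack=5)

Answer: bridge is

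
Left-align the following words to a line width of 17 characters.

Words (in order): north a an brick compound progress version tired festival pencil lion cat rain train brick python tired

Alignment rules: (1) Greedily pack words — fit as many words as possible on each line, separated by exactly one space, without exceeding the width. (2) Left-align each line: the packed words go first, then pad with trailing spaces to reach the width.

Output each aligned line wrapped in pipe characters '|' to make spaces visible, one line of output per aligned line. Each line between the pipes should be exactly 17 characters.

Line 1: ['north', 'a', 'an', 'brick'] (min_width=16, slack=1)
Line 2: ['compound', 'progress'] (min_width=17, slack=0)
Line 3: ['version', 'tired'] (min_width=13, slack=4)
Line 4: ['festival', 'pencil'] (min_width=15, slack=2)
Line 5: ['lion', 'cat', 'rain'] (min_width=13, slack=4)
Line 6: ['train', 'brick'] (min_width=11, slack=6)
Line 7: ['python', 'tired'] (min_width=12, slack=5)

Answer: |north a an brick |
|compound progress|
|version tired    |
|festival pencil  |
|lion cat rain    |
|train brick      |
|python tired     |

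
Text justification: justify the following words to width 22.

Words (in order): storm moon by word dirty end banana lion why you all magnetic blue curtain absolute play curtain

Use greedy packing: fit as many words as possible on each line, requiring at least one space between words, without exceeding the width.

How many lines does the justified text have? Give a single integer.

Answer: 5

Derivation:
Line 1: ['storm', 'moon', 'by', 'word'] (min_width=18, slack=4)
Line 2: ['dirty', 'end', 'banana', 'lion'] (min_width=21, slack=1)
Line 3: ['why', 'you', 'all', 'magnetic'] (min_width=20, slack=2)
Line 4: ['blue', 'curtain', 'absolute'] (min_width=21, slack=1)
Line 5: ['play', 'curtain'] (min_width=12, slack=10)
Total lines: 5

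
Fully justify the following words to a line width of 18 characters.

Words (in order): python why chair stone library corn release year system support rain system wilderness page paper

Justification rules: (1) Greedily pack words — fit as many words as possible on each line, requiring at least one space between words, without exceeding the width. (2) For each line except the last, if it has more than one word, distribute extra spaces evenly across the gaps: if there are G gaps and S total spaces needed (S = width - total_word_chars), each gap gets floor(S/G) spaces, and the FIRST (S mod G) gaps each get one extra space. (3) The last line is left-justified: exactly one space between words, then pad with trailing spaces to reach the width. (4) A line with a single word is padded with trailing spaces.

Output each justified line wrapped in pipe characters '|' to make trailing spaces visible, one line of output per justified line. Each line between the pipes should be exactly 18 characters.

Line 1: ['python', 'why', 'chair'] (min_width=16, slack=2)
Line 2: ['stone', 'library', 'corn'] (min_width=18, slack=0)
Line 3: ['release', 'year'] (min_width=12, slack=6)
Line 4: ['system', 'support'] (min_width=14, slack=4)
Line 5: ['rain', 'system'] (min_width=11, slack=7)
Line 6: ['wilderness', 'page'] (min_width=15, slack=3)
Line 7: ['paper'] (min_width=5, slack=13)

Answer: |python  why  chair|
|stone library corn|
|release       year|
|system     support|
|rain        system|
|wilderness    page|
|paper             |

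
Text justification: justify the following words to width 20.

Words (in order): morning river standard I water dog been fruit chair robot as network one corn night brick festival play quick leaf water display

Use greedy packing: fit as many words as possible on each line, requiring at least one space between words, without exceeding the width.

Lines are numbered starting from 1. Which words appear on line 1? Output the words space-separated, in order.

Line 1: ['morning', 'river'] (min_width=13, slack=7)
Line 2: ['standard', 'I', 'water', 'dog'] (min_width=20, slack=0)
Line 3: ['been', 'fruit', 'chair'] (min_width=16, slack=4)
Line 4: ['robot', 'as', 'network', 'one'] (min_width=20, slack=0)
Line 5: ['corn', 'night', 'brick'] (min_width=16, slack=4)
Line 6: ['festival', 'play', 'quick'] (min_width=19, slack=1)
Line 7: ['leaf', 'water', 'display'] (min_width=18, slack=2)

Answer: morning river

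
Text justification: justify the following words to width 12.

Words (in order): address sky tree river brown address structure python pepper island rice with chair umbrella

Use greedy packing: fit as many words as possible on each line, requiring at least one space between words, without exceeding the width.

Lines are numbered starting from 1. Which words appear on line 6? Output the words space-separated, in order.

Answer: python

Derivation:
Line 1: ['address', 'sky'] (min_width=11, slack=1)
Line 2: ['tree', 'river'] (min_width=10, slack=2)
Line 3: ['brown'] (min_width=5, slack=7)
Line 4: ['address'] (min_width=7, slack=5)
Line 5: ['structure'] (min_width=9, slack=3)
Line 6: ['python'] (min_width=6, slack=6)
Line 7: ['pepper'] (min_width=6, slack=6)
Line 8: ['island', 'rice'] (min_width=11, slack=1)
Line 9: ['with', 'chair'] (min_width=10, slack=2)
Line 10: ['umbrella'] (min_width=8, slack=4)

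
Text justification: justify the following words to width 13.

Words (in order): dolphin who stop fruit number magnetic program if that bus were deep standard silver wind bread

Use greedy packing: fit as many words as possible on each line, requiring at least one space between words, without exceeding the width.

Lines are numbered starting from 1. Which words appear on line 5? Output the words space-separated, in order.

Line 1: ['dolphin', 'who'] (min_width=11, slack=2)
Line 2: ['stop', 'fruit'] (min_width=10, slack=3)
Line 3: ['number'] (min_width=6, slack=7)
Line 4: ['magnetic'] (min_width=8, slack=5)
Line 5: ['program', 'if'] (min_width=10, slack=3)
Line 6: ['that', 'bus', 'were'] (min_width=13, slack=0)
Line 7: ['deep', 'standard'] (min_width=13, slack=0)
Line 8: ['silver', 'wind'] (min_width=11, slack=2)
Line 9: ['bread'] (min_width=5, slack=8)

Answer: program if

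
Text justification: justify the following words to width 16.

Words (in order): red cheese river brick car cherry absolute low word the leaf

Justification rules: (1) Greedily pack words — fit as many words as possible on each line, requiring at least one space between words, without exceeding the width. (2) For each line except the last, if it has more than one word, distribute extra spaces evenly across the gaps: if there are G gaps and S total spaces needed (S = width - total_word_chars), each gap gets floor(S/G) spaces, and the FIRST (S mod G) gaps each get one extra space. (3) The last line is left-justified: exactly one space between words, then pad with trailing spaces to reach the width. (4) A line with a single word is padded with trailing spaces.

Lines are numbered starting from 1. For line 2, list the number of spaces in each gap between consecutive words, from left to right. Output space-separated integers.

Line 1: ['red', 'cheese', 'river'] (min_width=16, slack=0)
Line 2: ['brick', 'car', 'cherry'] (min_width=16, slack=0)
Line 3: ['absolute', 'low'] (min_width=12, slack=4)
Line 4: ['word', 'the', 'leaf'] (min_width=13, slack=3)

Answer: 1 1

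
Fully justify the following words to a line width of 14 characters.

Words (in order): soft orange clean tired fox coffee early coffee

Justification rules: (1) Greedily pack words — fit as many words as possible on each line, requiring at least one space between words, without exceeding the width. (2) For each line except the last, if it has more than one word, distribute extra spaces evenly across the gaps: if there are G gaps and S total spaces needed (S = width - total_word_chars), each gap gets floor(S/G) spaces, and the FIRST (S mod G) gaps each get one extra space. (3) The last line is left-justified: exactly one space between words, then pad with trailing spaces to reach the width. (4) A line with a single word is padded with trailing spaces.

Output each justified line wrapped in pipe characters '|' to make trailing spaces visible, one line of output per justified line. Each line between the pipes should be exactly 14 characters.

Line 1: ['soft', 'orange'] (min_width=11, slack=3)
Line 2: ['clean', 'tired'] (min_width=11, slack=3)
Line 3: ['fox', 'coffee'] (min_width=10, slack=4)
Line 4: ['early', 'coffee'] (min_width=12, slack=2)

Answer: |soft    orange|
|clean    tired|
|fox     coffee|
|early coffee  |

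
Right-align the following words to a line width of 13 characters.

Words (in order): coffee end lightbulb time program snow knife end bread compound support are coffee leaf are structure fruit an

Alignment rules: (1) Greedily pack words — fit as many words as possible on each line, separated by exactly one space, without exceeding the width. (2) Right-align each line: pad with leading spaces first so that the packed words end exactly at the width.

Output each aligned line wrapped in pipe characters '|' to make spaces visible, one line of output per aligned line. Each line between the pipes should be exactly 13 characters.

Line 1: ['coffee', 'end'] (min_width=10, slack=3)
Line 2: ['lightbulb'] (min_width=9, slack=4)
Line 3: ['time', 'program'] (min_width=12, slack=1)
Line 4: ['snow', 'knife'] (min_width=10, slack=3)
Line 5: ['end', 'bread'] (min_width=9, slack=4)
Line 6: ['compound'] (min_width=8, slack=5)
Line 7: ['support', 'are'] (min_width=11, slack=2)
Line 8: ['coffee', 'leaf'] (min_width=11, slack=2)
Line 9: ['are', 'structure'] (min_width=13, slack=0)
Line 10: ['fruit', 'an'] (min_width=8, slack=5)

Answer: |   coffee end|
|    lightbulb|
| time program|
|   snow knife|
|    end bread|
|     compound|
|  support are|
|  coffee leaf|
|are structure|
|     fruit an|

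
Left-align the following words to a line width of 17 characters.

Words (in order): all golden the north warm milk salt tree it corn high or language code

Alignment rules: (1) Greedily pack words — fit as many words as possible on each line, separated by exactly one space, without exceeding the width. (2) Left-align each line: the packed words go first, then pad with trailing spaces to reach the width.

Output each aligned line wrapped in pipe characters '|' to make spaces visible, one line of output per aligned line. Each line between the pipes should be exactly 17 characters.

Line 1: ['all', 'golden', 'the'] (min_width=14, slack=3)
Line 2: ['north', 'warm', 'milk'] (min_width=15, slack=2)
Line 3: ['salt', 'tree', 'it', 'corn'] (min_width=17, slack=0)
Line 4: ['high', 'or', 'language'] (min_width=16, slack=1)
Line 5: ['code'] (min_width=4, slack=13)

Answer: |all golden the   |
|north warm milk  |
|salt tree it corn|
|high or language |
|code             |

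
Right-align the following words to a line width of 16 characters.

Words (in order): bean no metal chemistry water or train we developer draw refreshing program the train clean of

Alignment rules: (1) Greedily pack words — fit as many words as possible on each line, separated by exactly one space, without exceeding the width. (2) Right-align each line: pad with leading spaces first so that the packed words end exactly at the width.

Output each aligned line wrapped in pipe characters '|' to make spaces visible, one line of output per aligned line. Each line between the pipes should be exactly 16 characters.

Line 1: ['bean', 'no', 'metal'] (min_width=13, slack=3)
Line 2: ['chemistry', 'water'] (min_width=15, slack=1)
Line 3: ['or', 'train', 'we'] (min_width=11, slack=5)
Line 4: ['developer', 'draw'] (min_width=14, slack=2)
Line 5: ['refreshing'] (min_width=10, slack=6)
Line 6: ['program', 'the'] (min_width=11, slack=5)
Line 7: ['train', 'clean', 'of'] (min_width=14, slack=2)

Answer: |   bean no metal|
| chemistry water|
|     or train we|
|  developer draw|
|      refreshing|
|     program the|
|  train clean of|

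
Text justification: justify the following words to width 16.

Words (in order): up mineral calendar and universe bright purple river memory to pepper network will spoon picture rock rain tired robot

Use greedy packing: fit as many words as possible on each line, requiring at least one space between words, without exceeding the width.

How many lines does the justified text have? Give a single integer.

Answer: 9

Derivation:
Line 1: ['up', 'mineral'] (min_width=10, slack=6)
Line 2: ['calendar', 'and'] (min_width=12, slack=4)
Line 3: ['universe', 'bright'] (min_width=15, slack=1)
Line 4: ['purple', 'river'] (min_width=12, slack=4)
Line 5: ['memory', 'to', 'pepper'] (min_width=16, slack=0)
Line 6: ['network', 'will'] (min_width=12, slack=4)
Line 7: ['spoon', 'picture'] (min_width=13, slack=3)
Line 8: ['rock', 'rain', 'tired'] (min_width=15, slack=1)
Line 9: ['robot'] (min_width=5, slack=11)
Total lines: 9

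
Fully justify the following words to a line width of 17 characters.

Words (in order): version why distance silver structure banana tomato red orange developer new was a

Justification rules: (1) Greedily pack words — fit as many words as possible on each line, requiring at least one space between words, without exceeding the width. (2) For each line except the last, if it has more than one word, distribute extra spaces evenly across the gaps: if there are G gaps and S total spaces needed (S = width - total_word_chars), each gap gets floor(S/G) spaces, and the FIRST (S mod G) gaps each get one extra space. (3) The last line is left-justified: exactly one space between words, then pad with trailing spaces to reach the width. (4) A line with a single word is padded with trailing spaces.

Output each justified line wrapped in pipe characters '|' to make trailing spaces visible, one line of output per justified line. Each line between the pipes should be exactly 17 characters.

Line 1: ['version', 'why'] (min_width=11, slack=6)
Line 2: ['distance', 'silver'] (min_width=15, slack=2)
Line 3: ['structure', 'banana'] (min_width=16, slack=1)
Line 4: ['tomato', 'red', 'orange'] (min_width=17, slack=0)
Line 5: ['developer', 'new', 'was'] (min_width=17, slack=0)
Line 6: ['a'] (min_width=1, slack=16)

Answer: |version       why|
|distance   silver|
|structure  banana|
|tomato red orange|
|developer new was|
|a                |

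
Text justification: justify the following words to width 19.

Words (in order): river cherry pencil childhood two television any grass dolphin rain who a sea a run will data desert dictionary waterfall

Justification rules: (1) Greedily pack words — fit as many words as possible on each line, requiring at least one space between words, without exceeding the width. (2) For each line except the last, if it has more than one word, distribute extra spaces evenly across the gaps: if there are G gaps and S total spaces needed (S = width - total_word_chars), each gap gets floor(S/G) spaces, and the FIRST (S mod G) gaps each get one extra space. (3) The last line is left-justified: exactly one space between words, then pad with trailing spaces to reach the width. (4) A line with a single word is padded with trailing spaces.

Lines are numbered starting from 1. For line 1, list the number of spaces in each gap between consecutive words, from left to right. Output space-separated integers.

Answer: 1 1

Derivation:
Line 1: ['river', 'cherry', 'pencil'] (min_width=19, slack=0)
Line 2: ['childhood', 'two'] (min_width=13, slack=6)
Line 3: ['television', 'any'] (min_width=14, slack=5)
Line 4: ['grass', 'dolphin', 'rain'] (min_width=18, slack=1)
Line 5: ['who', 'a', 'sea', 'a', 'run'] (min_width=15, slack=4)
Line 6: ['will', 'data', 'desert'] (min_width=16, slack=3)
Line 7: ['dictionary'] (min_width=10, slack=9)
Line 8: ['waterfall'] (min_width=9, slack=10)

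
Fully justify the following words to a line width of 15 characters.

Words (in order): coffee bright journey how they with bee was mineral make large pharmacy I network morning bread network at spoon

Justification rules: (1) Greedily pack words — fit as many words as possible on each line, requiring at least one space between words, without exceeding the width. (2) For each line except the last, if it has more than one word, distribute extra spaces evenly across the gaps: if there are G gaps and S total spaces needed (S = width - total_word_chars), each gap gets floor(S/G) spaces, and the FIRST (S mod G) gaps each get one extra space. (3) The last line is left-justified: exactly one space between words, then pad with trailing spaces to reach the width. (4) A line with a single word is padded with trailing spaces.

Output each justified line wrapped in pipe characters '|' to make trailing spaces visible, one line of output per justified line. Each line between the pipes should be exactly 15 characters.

Line 1: ['coffee', 'bright'] (min_width=13, slack=2)
Line 2: ['journey', 'how'] (min_width=11, slack=4)
Line 3: ['they', 'with', 'bee'] (min_width=13, slack=2)
Line 4: ['was', 'mineral'] (min_width=11, slack=4)
Line 5: ['make', 'large'] (min_width=10, slack=5)
Line 6: ['pharmacy', 'I'] (min_width=10, slack=5)
Line 7: ['network', 'morning'] (min_width=15, slack=0)
Line 8: ['bread', 'network'] (min_width=13, slack=2)
Line 9: ['at', 'spoon'] (min_width=8, slack=7)

Answer: |coffee   bright|
|journey     how|
|they  with  bee|
|was     mineral|
|make      large|
|pharmacy      I|
|network morning|
|bread   network|
|at spoon       |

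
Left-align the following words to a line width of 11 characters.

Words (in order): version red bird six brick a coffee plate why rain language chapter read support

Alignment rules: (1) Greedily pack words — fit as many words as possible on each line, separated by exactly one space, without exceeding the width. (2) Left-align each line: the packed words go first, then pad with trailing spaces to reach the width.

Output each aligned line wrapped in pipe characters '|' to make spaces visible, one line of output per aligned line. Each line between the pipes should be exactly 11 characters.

Line 1: ['version', 'red'] (min_width=11, slack=0)
Line 2: ['bird', 'six'] (min_width=8, slack=3)
Line 3: ['brick', 'a'] (min_width=7, slack=4)
Line 4: ['coffee'] (min_width=6, slack=5)
Line 5: ['plate', 'why'] (min_width=9, slack=2)
Line 6: ['rain'] (min_width=4, slack=7)
Line 7: ['language'] (min_width=8, slack=3)
Line 8: ['chapter'] (min_width=7, slack=4)
Line 9: ['read'] (min_width=4, slack=7)
Line 10: ['support'] (min_width=7, slack=4)

Answer: |version red|
|bird six   |
|brick a    |
|coffee     |
|plate why  |
|rain       |
|language   |
|chapter    |
|read       |
|support    |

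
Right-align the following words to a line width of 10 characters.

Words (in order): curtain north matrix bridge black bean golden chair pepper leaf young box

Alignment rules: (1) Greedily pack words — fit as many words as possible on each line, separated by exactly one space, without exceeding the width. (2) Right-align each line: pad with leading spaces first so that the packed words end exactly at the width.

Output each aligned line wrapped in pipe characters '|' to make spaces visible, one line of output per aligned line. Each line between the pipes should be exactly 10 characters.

Answer: |   curtain|
|     north|
|    matrix|
|    bridge|
|black bean|
|    golden|
|     chair|
|    pepper|
|leaf young|
|       box|

Derivation:
Line 1: ['curtain'] (min_width=7, slack=3)
Line 2: ['north'] (min_width=5, slack=5)
Line 3: ['matrix'] (min_width=6, slack=4)
Line 4: ['bridge'] (min_width=6, slack=4)
Line 5: ['black', 'bean'] (min_width=10, slack=0)
Line 6: ['golden'] (min_width=6, slack=4)
Line 7: ['chair'] (min_width=5, slack=5)
Line 8: ['pepper'] (min_width=6, slack=4)
Line 9: ['leaf', 'young'] (min_width=10, slack=0)
Line 10: ['box'] (min_width=3, slack=7)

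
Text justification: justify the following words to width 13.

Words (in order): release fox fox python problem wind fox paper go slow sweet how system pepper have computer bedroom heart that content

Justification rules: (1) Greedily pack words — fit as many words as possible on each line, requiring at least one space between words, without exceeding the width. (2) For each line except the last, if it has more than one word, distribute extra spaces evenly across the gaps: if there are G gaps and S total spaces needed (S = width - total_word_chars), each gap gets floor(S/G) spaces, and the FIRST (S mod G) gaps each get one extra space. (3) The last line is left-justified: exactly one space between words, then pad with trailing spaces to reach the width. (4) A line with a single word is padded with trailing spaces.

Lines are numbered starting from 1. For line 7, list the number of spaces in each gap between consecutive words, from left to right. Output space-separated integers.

Answer: 3

Derivation:
Line 1: ['release', 'fox'] (min_width=11, slack=2)
Line 2: ['fox', 'python'] (min_width=10, slack=3)
Line 3: ['problem', 'wind'] (min_width=12, slack=1)
Line 4: ['fox', 'paper', 'go'] (min_width=12, slack=1)
Line 5: ['slow', 'sweet'] (min_width=10, slack=3)
Line 6: ['how', 'system'] (min_width=10, slack=3)
Line 7: ['pepper', 'have'] (min_width=11, slack=2)
Line 8: ['computer'] (min_width=8, slack=5)
Line 9: ['bedroom', 'heart'] (min_width=13, slack=0)
Line 10: ['that', 'content'] (min_width=12, slack=1)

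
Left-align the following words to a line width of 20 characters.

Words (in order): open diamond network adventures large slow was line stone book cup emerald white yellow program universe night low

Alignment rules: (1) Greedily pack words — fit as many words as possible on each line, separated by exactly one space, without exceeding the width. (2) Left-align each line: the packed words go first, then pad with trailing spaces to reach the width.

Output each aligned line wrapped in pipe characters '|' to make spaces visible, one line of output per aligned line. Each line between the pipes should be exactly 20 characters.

Answer: |open diamond network|
|adventures large    |
|slow was line stone |
|book cup emerald    |
|white yellow program|
|universe night low  |

Derivation:
Line 1: ['open', 'diamond', 'network'] (min_width=20, slack=0)
Line 2: ['adventures', 'large'] (min_width=16, slack=4)
Line 3: ['slow', 'was', 'line', 'stone'] (min_width=19, slack=1)
Line 4: ['book', 'cup', 'emerald'] (min_width=16, slack=4)
Line 5: ['white', 'yellow', 'program'] (min_width=20, slack=0)
Line 6: ['universe', 'night', 'low'] (min_width=18, slack=2)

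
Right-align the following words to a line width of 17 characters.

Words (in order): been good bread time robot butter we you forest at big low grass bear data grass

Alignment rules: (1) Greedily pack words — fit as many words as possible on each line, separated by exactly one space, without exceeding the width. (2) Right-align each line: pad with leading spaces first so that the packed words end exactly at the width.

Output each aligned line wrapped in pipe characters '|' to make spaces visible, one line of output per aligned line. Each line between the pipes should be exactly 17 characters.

Answer: |  been good bread|
|time robot butter|
| we you forest at|
|    big low grass|
|  bear data grass|

Derivation:
Line 1: ['been', 'good', 'bread'] (min_width=15, slack=2)
Line 2: ['time', 'robot', 'butter'] (min_width=17, slack=0)
Line 3: ['we', 'you', 'forest', 'at'] (min_width=16, slack=1)
Line 4: ['big', 'low', 'grass'] (min_width=13, slack=4)
Line 5: ['bear', 'data', 'grass'] (min_width=15, slack=2)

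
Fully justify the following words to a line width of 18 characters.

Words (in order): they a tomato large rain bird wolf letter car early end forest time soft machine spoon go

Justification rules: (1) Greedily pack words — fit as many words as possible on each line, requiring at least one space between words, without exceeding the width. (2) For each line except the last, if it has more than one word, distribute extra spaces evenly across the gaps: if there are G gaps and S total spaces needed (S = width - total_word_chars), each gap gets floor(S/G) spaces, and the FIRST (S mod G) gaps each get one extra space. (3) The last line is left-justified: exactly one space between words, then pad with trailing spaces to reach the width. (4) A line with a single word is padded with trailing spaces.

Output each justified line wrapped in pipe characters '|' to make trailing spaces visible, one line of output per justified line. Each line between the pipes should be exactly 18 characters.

Answer: |they    a   tomato|
|large   rain  bird|
|wolf   letter  car|
|early  end  forest|
|time  soft machine|
|spoon go          |

Derivation:
Line 1: ['they', 'a', 'tomato'] (min_width=13, slack=5)
Line 2: ['large', 'rain', 'bird'] (min_width=15, slack=3)
Line 3: ['wolf', 'letter', 'car'] (min_width=15, slack=3)
Line 4: ['early', 'end', 'forest'] (min_width=16, slack=2)
Line 5: ['time', 'soft', 'machine'] (min_width=17, slack=1)
Line 6: ['spoon', 'go'] (min_width=8, slack=10)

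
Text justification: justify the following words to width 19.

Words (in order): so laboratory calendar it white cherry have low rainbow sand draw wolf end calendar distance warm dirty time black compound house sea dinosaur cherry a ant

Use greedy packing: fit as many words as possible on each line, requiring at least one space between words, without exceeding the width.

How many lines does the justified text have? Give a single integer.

Answer: 9

Derivation:
Line 1: ['so', 'laboratory'] (min_width=13, slack=6)
Line 2: ['calendar', 'it', 'white'] (min_width=17, slack=2)
Line 3: ['cherry', 'have', 'low'] (min_width=15, slack=4)
Line 4: ['rainbow', 'sand', 'draw'] (min_width=17, slack=2)
Line 5: ['wolf', 'end', 'calendar'] (min_width=17, slack=2)
Line 6: ['distance', 'warm', 'dirty'] (min_width=19, slack=0)
Line 7: ['time', 'black', 'compound'] (min_width=19, slack=0)
Line 8: ['house', 'sea', 'dinosaur'] (min_width=18, slack=1)
Line 9: ['cherry', 'a', 'ant'] (min_width=12, slack=7)
Total lines: 9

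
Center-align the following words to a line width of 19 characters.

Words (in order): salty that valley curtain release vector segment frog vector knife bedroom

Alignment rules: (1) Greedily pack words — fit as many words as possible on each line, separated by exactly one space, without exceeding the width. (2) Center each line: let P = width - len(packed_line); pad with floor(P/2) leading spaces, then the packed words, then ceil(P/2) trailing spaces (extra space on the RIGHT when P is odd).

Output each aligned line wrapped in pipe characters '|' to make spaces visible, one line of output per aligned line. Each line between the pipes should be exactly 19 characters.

Line 1: ['salty', 'that', 'valley'] (min_width=17, slack=2)
Line 2: ['curtain', 'release'] (min_width=15, slack=4)
Line 3: ['vector', 'segment', 'frog'] (min_width=19, slack=0)
Line 4: ['vector', 'knife'] (min_width=12, slack=7)
Line 5: ['bedroom'] (min_width=7, slack=12)

Answer: | salty that valley |
|  curtain release  |
|vector segment frog|
|   vector knife    |
|      bedroom      |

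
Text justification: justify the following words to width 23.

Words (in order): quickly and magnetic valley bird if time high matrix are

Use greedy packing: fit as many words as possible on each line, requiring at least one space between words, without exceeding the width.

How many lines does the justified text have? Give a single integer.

Line 1: ['quickly', 'and', 'magnetic'] (min_width=20, slack=3)
Line 2: ['valley', 'bird', 'if', 'time'] (min_width=19, slack=4)
Line 3: ['high', 'matrix', 'are'] (min_width=15, slack=8)
Total lines: 3

Answer: 3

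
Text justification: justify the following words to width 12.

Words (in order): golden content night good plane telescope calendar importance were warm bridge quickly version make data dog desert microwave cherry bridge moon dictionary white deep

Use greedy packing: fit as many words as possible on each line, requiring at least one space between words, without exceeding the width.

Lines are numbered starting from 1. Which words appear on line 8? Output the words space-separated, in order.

Answer: were warm

Derivation:
Line 1: ['golden'] (min_width=6, slack=6)
Line 2: ['content'] (min_width=7, slack=5)
Line 3: ['night', 'good'] (min_width=10, slack=2)
Line 4: ['plane'] (min_width=5, slack=7)
Line 5: ['telescope'] (min_width=9, slack=3)
Line 6: ['calendar'] (min_width=8, slack=4)
Line 7: ['importance'] (min_width=10, slack=2)
Line 8: ['were', 'warm'] (min_width=9, slack=3)
Line 9: ['bridge'] (min_width=6, slack=6)
Line 10: ['quickly'] (min_width=7, slack=5)
Line 11: ['version', 'make'] (min_width=12, slack=0)
Line 12: ['data', 'dog'] (min_width=8, slack=4)
Line 13: ['desert'] (min_width=6, slack=6)
Line 14: ['microwave'] (min_width=9, slack=3)
Line 15: ['cherry'] (min_width=6, slack=6)
Line 16: ['bridge', 'moon'] (min_width=11, slack=1)
Line 17: ['dictionary'] (min_width=10, slack=2)
Line 18: ['white', 'deep'] (min_width=10, slack=2)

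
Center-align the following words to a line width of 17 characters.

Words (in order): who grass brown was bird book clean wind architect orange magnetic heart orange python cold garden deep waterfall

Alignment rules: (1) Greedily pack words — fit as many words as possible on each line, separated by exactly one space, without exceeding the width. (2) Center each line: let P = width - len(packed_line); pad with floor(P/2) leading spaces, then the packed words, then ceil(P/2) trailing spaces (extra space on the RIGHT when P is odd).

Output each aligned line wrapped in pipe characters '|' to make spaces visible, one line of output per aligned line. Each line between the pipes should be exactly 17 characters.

Line 1: ['who', 'grass', 'brown'] (min_width=15, slack=2)
Line 2: ['was', 'bird', 'book'] (min_width=13, slack=4)
Line 3: ['clean', 'wind'] (min_width=10, slack=7)
Line 4: ['architect', 'orange'] (min_width=16, slack=1)
Line 5: ['magnetic', 'heart'] (min_width=14, slack=3)
Line 6: ['orange', 'python'] (min_width=13, slack=4)
Line 7: ['cold', 'garden', 'deep'] (min_width=16, slack=1)
Line 8: ['waterfall'] (min_width=9, slack=8)

Answer: | who grass brown |
|  was bird book  |
|   clean wind    |
|architect orange |
| magnetic heart  |
|  orange python  |
|cold garden deep |
|    waterfall    |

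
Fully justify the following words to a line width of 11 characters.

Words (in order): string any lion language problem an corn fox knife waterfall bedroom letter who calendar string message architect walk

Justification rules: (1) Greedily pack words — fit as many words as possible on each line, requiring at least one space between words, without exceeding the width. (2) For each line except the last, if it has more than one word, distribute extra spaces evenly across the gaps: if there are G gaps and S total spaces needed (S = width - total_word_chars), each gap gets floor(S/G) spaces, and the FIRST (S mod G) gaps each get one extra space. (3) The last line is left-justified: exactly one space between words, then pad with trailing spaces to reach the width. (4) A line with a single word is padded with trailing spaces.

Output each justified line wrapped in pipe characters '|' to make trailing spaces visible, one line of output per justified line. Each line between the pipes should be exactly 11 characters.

Answer: |string  any|
|lion       |
|language   |
|problem  an|
|corn    fox|
|knife      |
|waterfall  |
|bedroom    |
|letter  who|
|calendar   |
|string     |
|message    |
|architect  |
|walk       |

Derivation:
Line 1: ['string', 'any'] (min_width=10, slack=1)
Line 2: ['lion'] (min_width=4, slack=7)
Line 3: ['language'] (min_width=8, slack=3)
Line 4: ['problem', 'an'] (min_width=10, slack=1)
Line 5: ['corn', 'fox'] (min_width=8, slack=3)
Line 6: ['knife'] (min_width=5, slack=6)
Line 7: ['waterfall'] (min_width=9, slack=2)
Line 8: ['bedroom'] (min_width=7, slack=4)
Line 9: ['letter', 'who'] (min_width=10, slack=1)
Line 10: ['calendar'] (min_width=8, slack=3)
Line 11: ['string'] (min_width=6, slack=5)
Line 12: ['message'] (min_width=7, slack=4)
Line 13: ['architect'] (min_width=9, slack=2)
Line 14: ['walk'] (min_width=4, slack=7)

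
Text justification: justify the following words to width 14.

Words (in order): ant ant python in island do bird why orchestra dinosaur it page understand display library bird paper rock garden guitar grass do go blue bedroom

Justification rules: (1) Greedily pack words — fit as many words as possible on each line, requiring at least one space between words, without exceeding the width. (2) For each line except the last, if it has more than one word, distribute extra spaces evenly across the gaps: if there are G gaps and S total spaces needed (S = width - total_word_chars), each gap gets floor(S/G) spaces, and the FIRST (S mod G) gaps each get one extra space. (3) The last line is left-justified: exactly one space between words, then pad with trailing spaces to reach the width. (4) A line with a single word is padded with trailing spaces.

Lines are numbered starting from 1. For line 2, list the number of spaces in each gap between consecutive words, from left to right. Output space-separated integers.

Line 1: ['ant', 'ant', 'python'] (min_width=14, slack=0)
Line 2: ['in', 'island', 'do'] (min_width=12, slack=2)
Line 3: ['bird', 'why'] (min_width=8, slack=6)
Line 4: ['orchestra'] (min_width=9, slack=5)
Line 5: ['dinosaur', 'it'] (min_width=11, slack=3)
Line 6: ['page'] (min_width=4, slack=10)
Line 7: ['understand'] (min_width=10, slack=4)
Line 8: ['display'] (min_width=7, slack=7)
Line 9: ['library', 'bird'] (min_width=12, slack=2)
Line 10: ['paper', 'rock'] (min_width=10, slack=4)
Line 11: ['garden', 'guitar'] (min_width=13, slack=1)
Line 12: ['grass', 'do', 'go'] (min_width=11, slack=3)
Line 13: ['blue', 'bedroom'] (min_width=12, slack=2)

Answer: 2 2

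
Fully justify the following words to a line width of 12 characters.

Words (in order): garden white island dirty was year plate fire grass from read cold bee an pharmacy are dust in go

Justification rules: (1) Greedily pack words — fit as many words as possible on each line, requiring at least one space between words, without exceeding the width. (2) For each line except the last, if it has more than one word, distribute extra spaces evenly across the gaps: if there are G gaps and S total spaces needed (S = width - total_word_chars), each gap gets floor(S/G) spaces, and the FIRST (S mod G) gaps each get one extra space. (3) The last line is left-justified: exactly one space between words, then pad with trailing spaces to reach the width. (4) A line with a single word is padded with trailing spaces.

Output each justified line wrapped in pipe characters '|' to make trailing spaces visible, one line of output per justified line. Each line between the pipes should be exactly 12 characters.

Answer: |garden white|
|island dirty|
|was     year|
|plate   fire|
|grass   from|
|read    cold|
|bee       an|
|pharmacy are|
|dust in go  |

Derivation:
Line 1: ['garden', 'white'] (min_width=12, slack=0)
Line 2: ['island', 'dirty'] (min_width=12, slack=0)
Line 3: ['was', 'year'] (min_width=8, slack=4)
Line 4: ['plate', 'fire'] (min_width=10, slack=2)
Line 5: ['grass', 'from'] (min_width=10, slack=2)
Line 6: ['read', 'cold'] (min_width=9, slack=3)
Line 7: ['bee', 'an'] (min_width=6, slack=6)
Line 8: ['pharmacy', 'are'] (min_width=12, slack=0)
Line 9: ['dust', 'in', 'go'] (min_width=10, slack=2)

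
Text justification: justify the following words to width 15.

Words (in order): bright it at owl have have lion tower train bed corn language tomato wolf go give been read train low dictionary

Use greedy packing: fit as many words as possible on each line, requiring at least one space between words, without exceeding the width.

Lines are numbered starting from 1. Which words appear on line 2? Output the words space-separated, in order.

Line 1: ['bright', 'it', 'at'] (min_width=12, slack=3)
Line 2: ['owl', 'have', 'have'] (min_width=13, slack=2)
Line 3: ['lion', 'tower'] (min_width=10, slack=5)
Line 4: ['train', 'bed', 'corn'] (min_width=14, slack=1)
Line 5: ['language', 'tomato'] (min_width=15, slack=0)
Line 6: ['wolf', 'go', 'give'] (min_width=12, slack=3)
Line 7: ['been', 'read', 'train'] (min_width=15, slack=0)
Line 8: ['low', 'dictionary'] (min_width=14, slack=1)

Answer: owl have have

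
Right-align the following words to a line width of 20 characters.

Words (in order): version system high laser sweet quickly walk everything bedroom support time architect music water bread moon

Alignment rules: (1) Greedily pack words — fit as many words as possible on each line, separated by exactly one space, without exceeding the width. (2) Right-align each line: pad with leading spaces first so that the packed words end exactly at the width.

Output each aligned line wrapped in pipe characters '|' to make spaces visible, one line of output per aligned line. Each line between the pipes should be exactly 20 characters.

Answer: | version system high|
| laser sweet quickly|
|     walk everything|
|bedroom support time|
|     architect music|
|    water bread moon|

Derivation:
Line 1: ['version', 'system', 'high'] (min_width=19, slack=1)
Line 2: ['laser', 'sweet', 'quickly'] (min_width=19, slack=1)
Line 3: ['walk', 'everything'] (min_width=15, slack=5)
Line 4: ['bedroom', 'support', 'time'] (min_width=20, slack=0)
Line 5: ['architect', 'music'] (min_width=15, slack=5)
Line 6: ['water', 'bread', 'moon'] (min_width=16, slack=4)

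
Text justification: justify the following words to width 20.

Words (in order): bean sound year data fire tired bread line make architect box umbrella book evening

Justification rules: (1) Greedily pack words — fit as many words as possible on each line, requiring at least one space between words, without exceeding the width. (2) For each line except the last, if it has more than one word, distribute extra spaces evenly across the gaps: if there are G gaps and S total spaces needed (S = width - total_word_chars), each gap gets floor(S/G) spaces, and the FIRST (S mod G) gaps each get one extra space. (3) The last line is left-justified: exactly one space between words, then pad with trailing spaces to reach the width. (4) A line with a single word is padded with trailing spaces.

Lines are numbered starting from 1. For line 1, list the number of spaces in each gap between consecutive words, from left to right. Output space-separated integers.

Line 1: ['bean', 'sound', 'year', 'data'] (min_width=20, slack=0)
Line 2: ['fire', 'tired', 'bread'] (min_width=16, slack=4)
Line 3: ['line', 'make', 'architect'] (min_width=19, slack=1)
Line 4: ['box', 'umbrella', 'book'] (min_width=17, slack=3)
Line 5: ['evening'] (min_width=7, slack=13)

Answer: 1 1 1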